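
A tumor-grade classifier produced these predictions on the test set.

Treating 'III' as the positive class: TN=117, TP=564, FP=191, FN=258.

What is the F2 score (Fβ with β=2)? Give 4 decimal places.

Fβ = (1+β²)·TP / ((1+β²)·TP + β²·FN + FP), with β²=4
= 5·564 / (5·564 + 4·258 + 191) = 0.6975

0.6975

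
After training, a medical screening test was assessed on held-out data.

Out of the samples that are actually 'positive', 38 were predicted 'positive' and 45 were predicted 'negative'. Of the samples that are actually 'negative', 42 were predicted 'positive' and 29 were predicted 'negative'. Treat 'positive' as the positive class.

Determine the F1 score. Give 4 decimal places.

0.4663

Precision = TP/(TP+FP) = 38/80 = 0.4750
Recall = TP/(TP+FN) = 38/83 = 0.4578
F1 = 2·TP/(2·TP+FP+FN) = 76/163 = 0.4663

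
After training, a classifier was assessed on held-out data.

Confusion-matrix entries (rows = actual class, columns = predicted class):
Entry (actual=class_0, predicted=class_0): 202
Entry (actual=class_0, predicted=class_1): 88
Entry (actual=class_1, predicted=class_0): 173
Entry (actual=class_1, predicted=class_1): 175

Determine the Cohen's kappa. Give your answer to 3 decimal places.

Observed agreement pₒ = trace/N = 377/638 = 0.5909
Expected agreement pₑ = Σ (rowᵢ·colᵢ)/N² = (290·375 + 348·263)/638² = 0.4920
κ = (pₒ − pₑ)/(1 − pₑ) = (0.5909 − 0.4920)/(1 − 0.4920) = 0.195

0.195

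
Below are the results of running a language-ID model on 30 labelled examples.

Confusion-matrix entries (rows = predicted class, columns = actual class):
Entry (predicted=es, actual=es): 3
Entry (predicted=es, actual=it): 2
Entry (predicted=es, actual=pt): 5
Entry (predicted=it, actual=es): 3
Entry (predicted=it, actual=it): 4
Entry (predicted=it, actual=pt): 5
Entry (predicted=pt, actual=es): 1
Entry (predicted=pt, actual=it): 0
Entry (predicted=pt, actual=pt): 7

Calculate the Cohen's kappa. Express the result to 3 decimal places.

Observed agreement pₒ = trace/N = 14/30 = 0.4667
Expected agreement pₑ = Σ (rowᵢ·colᵢ)/N² = (7·10 + 6·12 + 17·8)/30² = 0.3089
κ = (pₒ − pₑ)/(1 − pₑ) = (0.4667 − 0.3089)/(1 − 0.3089) = 0.228

0.228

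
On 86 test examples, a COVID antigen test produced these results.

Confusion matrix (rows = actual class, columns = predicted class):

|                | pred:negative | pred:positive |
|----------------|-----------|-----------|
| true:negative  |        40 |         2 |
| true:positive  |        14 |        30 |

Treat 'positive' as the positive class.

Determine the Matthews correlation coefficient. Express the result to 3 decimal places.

MCC = (TP·TN − FP·FN) / √((TP+FP)(TP+FN)(TN+FP)(TN+FN))
Numerator = 30·40 − 2·14 = 1172
Denominator = √(32·44·42·54) = √3193344 = 1786.9930
MCC = 1172 / 1786.9930 = 0.656

0.656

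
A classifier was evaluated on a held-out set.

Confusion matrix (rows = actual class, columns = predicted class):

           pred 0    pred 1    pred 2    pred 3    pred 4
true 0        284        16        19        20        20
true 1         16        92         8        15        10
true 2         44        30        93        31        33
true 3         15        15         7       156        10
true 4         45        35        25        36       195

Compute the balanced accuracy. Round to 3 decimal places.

0.639

Balanced accuracy = mean of per-class recall.
  0: recall = 284/359 = 0.7911
  1: recall = 92/141 = 0.6525
  2: recall = 93/231 = 0.4026
  3: recall = 156/203 = 0.7685
  4: recall = 195/336 = 0.5804
Mean = (0.7911 + 0.6525 + 0.4026 + 0.7685 + 0.5804) / 5 = 0.639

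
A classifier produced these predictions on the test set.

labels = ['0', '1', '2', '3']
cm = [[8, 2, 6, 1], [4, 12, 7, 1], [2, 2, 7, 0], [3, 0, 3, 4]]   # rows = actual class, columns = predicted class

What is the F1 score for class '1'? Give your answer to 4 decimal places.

0.6000

Take TP from the diagonal, FP from the rest of the '1' prediction marginal, FN from the rest of the '1' actual marginal.
F1 score = 2·TP/(2·TP+FP+FN).
1: TP=12, FP=2+2+0=4, FN=4+7+1=12 → 24/40 = 0.60000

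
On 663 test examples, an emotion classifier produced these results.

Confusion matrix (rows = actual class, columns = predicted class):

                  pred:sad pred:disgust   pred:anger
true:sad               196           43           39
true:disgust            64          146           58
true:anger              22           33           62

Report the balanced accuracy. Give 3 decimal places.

Balanced accuracy = mean of per-class recall.
  sad: recall = 196/278 = 0.7050
  disgust: recall = 146/268 = 0.5448
  anger: recall = 62/117 = 0.5299
Mean = (0.7050 + 0.5448 + 0.5299) / 3 = 0.593

0.593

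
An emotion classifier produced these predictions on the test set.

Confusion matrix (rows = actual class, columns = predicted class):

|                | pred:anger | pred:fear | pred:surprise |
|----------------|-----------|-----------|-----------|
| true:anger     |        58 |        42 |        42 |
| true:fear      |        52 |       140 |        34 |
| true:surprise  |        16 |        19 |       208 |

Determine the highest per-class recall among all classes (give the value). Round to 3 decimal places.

Per-class recall (TP/(TP+FN)):
  anger: TP=58, FN=42+42=84 → 58/142 = 0.4085
  fear: TP=140, FN=52+34=86 → 140/226 = 0.6195
  surprise: TP=208, FN=16+19=35 → 208/243 = 0.8560
Highest is class 'surprise' with recall = 0.856.

0.856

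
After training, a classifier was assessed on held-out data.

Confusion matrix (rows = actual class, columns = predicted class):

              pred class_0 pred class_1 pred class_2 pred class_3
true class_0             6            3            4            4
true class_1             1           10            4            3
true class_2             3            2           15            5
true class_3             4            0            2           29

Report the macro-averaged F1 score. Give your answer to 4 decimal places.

0.5891

Per-class F1 score (2·TP/(2·TP+FP+FN)):
  class_0: TP=6, FP=1+3+4=8, FN=3+4+4=11 → 12/31 = 0.38710
  class_1: TP=10, FP=3+2+0=5, FN=1+4+3=8 → 20/33 = 0.60606
  class_2: TP=15, FP=4+4+2=10, FN=3+2+5=10 → 30/50 = 0.60000
  class_3: TP=29, FP=4+3+5=12, FN=4+0+2=6 → 58/76 = 0.76316
Macro-F1 score = mean = (0.38710 + 0.60606 + 0.60000 + 0.76316) / 4 = 0.5891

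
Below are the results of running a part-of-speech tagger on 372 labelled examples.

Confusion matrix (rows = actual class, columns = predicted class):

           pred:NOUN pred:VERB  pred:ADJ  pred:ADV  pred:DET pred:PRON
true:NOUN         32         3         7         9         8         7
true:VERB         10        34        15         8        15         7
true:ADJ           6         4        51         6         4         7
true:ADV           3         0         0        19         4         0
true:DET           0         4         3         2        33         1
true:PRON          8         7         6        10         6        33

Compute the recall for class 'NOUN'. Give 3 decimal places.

0.485

One-vs-rest for 'NOUN': TP = diagonal; FP = other classes predicted 'NOUN'; FN = 'NOUN' predicted as other.
recall = TP/(TP+FN).
NOUN: TP=32, FN=3+7+9+8+7=34 → 32/66 = 0.4848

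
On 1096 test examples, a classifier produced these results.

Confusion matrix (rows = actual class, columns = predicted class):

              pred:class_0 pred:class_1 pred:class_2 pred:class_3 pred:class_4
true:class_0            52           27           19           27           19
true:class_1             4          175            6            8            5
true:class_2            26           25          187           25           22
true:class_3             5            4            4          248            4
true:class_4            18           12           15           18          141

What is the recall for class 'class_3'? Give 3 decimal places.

Treat 'class_3' as positive and all other classes as negative.
recall = TP/(TP+FN).
class_3: TP=248, FN=5+4+4+4=17 → 248/265 = 0.9358

0.936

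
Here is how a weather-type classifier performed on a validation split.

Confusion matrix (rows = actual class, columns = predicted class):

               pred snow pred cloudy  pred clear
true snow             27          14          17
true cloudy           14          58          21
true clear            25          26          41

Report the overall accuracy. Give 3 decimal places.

0.519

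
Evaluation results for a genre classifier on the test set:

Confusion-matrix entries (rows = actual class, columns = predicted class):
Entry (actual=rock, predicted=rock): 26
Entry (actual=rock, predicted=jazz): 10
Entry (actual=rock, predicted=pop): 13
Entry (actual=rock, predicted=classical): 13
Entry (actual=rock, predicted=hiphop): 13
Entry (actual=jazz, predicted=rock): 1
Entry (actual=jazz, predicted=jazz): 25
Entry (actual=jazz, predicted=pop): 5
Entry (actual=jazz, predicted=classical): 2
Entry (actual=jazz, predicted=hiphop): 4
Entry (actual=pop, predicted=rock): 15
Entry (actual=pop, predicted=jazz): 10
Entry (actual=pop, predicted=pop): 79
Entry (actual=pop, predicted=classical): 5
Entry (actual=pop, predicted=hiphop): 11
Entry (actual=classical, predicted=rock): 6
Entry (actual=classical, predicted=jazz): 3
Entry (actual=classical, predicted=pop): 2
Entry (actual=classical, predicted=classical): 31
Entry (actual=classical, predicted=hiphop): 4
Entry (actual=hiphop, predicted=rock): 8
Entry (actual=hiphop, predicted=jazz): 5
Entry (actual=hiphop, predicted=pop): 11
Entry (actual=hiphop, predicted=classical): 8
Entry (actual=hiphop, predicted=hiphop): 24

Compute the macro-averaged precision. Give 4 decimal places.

Per-class precision (TP/(TP+FP)):
  rock: TP=26, FP=1+15+6+8=30 → 26/56 = 0.46429
  jazz: TP=25, FP=10+10+3+5=28 → 25/53 = 0.47170
  pop: TP=79, FP=13+5+2+11=31 → 79/110 = 0.71818
  classical: TP=31, FP=13+2+5+8=28 → 31/59 = 0.52542
  hiphop: TP=24, FP=13+4+11+4=32 → 24/56 = 0.42857
Macro-precision = mean = (0.46429 + 0.47170 + 0.71818 + 0.52542 + 0.42857) / 5 = 0.5216

0.5216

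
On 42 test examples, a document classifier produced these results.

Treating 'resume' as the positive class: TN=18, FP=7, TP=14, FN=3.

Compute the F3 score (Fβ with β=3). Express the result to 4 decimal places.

Fβ = (1+β²)·TP / ((1+β²)·TP + β²·FN + FP), with β²=9
= 10·14 / (10·14 + 9·3 + 7) = 0.8046

0.8046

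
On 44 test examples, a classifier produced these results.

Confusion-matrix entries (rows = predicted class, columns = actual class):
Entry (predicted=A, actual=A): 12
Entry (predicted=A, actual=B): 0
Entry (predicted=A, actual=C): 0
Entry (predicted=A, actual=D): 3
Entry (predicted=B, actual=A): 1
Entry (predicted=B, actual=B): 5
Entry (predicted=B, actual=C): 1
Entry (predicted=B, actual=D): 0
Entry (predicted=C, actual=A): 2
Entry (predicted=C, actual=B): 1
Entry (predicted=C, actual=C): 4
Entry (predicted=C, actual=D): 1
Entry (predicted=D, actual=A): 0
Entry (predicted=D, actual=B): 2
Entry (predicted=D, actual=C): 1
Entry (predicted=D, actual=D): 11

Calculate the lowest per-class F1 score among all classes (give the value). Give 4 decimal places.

Per-class F1 score (2·TP/(2·TP+FP+FN)):
  A: TP=12, FP=0+0+3=3, FN=1+2+0=3 → 24/30 = 0.80000
  B: TP=5, FP=1+1+0=2, FN=0+1+2=3 → 10/15 = 0.66667
  C: TP=4, FP=2+1+1=4, FN=0+1+1=2 → 8/14 = 0.57143
  D: TP=11, FP=0+2+1=3, FN=3+0+1=4 → 22/29 = 0.75862
Lowest is class 'C' with F1 score = 0.5714.

0.5714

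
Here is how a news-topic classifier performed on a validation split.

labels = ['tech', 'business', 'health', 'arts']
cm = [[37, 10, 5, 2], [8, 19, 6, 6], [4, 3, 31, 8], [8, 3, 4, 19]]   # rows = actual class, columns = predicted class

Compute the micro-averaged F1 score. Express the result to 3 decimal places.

0.613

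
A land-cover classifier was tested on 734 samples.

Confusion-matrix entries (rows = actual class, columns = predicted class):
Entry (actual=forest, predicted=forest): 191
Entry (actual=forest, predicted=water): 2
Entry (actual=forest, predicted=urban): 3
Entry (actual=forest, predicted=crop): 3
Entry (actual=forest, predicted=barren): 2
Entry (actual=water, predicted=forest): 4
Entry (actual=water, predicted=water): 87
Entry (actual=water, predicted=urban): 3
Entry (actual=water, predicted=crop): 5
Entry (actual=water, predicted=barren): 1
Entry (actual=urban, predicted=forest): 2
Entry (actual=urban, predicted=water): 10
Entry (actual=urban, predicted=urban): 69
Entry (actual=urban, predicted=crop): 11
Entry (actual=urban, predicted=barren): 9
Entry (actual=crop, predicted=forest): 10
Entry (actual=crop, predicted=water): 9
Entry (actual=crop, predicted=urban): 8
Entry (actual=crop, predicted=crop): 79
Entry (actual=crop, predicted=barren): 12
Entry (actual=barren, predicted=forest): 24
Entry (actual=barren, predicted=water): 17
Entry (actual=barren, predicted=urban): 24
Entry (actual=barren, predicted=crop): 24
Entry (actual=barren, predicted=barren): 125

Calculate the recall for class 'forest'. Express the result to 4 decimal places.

0.9502

One-vs-rest for 'forest': TP = diagonal; FP = other classes predicted 'forest'; FN = 'forest' predicted as other.
recall = TP/(TP+FN).
forest: TP=191, FN=2+3+3+2=10 → 191/201 = 0.95025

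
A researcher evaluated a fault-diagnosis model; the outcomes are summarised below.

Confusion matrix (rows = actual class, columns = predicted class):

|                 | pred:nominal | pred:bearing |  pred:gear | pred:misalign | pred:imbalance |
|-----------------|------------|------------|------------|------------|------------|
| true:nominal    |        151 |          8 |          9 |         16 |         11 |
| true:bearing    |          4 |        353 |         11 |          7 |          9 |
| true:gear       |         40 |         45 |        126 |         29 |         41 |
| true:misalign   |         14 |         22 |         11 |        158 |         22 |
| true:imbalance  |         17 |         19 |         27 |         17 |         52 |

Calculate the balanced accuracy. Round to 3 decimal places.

Balanced accuracy = mean of per-class recall.
  nominal: recall = 151/195 = 0.7744
  bearing: recall = 353/384 = 0.9193
  gear: recall = 126/281 = 0.4484
  misalign: recall = 158/227 = 0.6960
  imbalance: recall = 52/132 = 0.3939
Mean = (0.7744 + 0.9193 + 0.4484 + 0.6960 + 0.3939) / 5 = 0.646

0.646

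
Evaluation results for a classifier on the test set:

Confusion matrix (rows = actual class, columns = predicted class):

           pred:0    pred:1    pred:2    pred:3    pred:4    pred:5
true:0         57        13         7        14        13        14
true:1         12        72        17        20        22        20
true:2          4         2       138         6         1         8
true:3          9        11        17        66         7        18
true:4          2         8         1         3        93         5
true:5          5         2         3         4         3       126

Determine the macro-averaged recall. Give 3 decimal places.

0.670

Per-class recall (TP/(TP+FN)):
  0: TP=57, FN=13+7+14+13+14=61 → 57/118 = 0.4831
  1: TP=72, FN=12+17+20+22+20=91 → 72/163 = 0.4417
  2: TP=138, FN=4+2+6+1+8=21 → 138/159 = 0.8679
  3: TP=66, FN=9+11+17+7+18=62 → 66/128 = 0.5156
  4: TP=93, FN=2+8+1+3+5=19 → 93/112 = 0.8304
  5: TP=126, FN=5+2+3+4+3=17 → 126/143 = 0.8811
Macro-recall = mean = (0.4831 + 0.4417 + 0.8679 + 0.5156 + 0.8304 + 0.8811) / 6 = 0.670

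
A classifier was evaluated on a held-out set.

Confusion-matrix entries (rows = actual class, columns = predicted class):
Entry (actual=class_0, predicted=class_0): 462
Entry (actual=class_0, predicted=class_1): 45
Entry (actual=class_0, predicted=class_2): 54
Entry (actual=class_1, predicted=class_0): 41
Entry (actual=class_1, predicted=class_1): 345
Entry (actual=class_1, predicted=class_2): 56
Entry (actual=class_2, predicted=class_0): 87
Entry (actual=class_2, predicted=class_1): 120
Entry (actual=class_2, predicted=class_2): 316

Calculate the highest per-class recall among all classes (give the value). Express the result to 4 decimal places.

0.8235

Per-class recall (TP/(TP+FN)):
  class_0: TP=462, FN=45+54=99 → 462/561 = 0.82353
  class_1: TP=345, FN=41+56=97 → 345/442 = 0.78054
  class_2: TP=316, FN=87+120=207 → 316/523 = 0.60421
Highest is class 'class_0' with recall = 0.8235.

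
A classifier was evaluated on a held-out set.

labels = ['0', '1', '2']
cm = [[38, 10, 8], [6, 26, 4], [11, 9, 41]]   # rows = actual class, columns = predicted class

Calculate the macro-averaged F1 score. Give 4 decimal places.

0.6820

Per-class F1 score (2·TP/(2·TP+FP+FN)):
  0: TP=38, FP=6+11=17, FN=10+8=18 → 76/111 = 0.68468
  1: TP=26, FP=10+9=19, FN=6+4=10 → 52/81 = 0.64198
  2: TP=41, FP=8+4=12, FN=11+9=20 → 82/114 = 0.71930
Macro-F1 score = mean = (0.68468 + 0.64198 + 0.71930) / 3 = 0.6820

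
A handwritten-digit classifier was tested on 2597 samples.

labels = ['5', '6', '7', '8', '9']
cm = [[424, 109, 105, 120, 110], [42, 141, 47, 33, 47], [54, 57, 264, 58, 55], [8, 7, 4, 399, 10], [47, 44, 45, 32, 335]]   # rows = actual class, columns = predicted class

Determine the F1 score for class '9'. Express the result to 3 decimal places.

F1 score = 2·TP/(2·TP+FP+FN).
9: TP=335, FP=110+47+55+10=222, FN=47+44+45+32=168 → 670/1060 = 0.6321

0.632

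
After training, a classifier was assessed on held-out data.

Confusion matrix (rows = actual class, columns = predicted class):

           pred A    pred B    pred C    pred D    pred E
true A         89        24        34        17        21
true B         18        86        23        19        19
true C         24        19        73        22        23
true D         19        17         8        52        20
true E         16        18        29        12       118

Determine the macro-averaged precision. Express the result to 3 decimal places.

Per-class precision (TP/(TP+FP)):
  A: TP=89, FP=18+24+19+16=77 → 89/166 = 0.5361
  B: TP=86, FP=24+19+17+18=78 → 86/164 = 0.5244
  C: TP=73, FP=34+23+8+29=94 → 73/167 = 0.4371
  D: TP=52, FP=17+19+22+12=70 → 52/122 = 0.4262
  E: TP=118, FP=21+19+23+20=83 → 118/201 = 0.5871
Macro-precision = mean = (0.5361 + 0.5244 + 0.4371 + 0.4262 + 0.5871) / 5 = 0.502

0.502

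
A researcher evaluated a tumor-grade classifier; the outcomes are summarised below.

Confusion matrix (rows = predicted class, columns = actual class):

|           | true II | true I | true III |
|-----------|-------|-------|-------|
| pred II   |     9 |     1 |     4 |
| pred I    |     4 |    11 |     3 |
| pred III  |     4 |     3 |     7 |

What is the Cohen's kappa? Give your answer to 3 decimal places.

Observed agreement pₒ = trace/N = 27/46 = 0.5870
Expected agreement pₑ = Σ (rowᵢ·colᵢ)/N² = (17·14 + 15·18 + 14·14)/46² = 0.3327
κ = (pₒ − pₑ)/(1 − pₑ) = (0.5870 − 0.3327)/(1 − 0.3327) = 0.381

0.381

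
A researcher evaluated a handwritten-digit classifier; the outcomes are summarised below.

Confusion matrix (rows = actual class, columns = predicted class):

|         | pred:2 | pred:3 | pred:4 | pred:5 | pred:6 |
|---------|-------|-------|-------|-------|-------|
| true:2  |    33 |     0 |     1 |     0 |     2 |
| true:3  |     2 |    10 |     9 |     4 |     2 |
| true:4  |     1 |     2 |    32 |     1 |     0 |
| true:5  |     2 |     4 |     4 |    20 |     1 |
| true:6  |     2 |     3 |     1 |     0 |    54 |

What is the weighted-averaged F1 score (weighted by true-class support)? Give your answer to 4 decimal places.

Per-class F1 score (2·TP/(2·TP+FP+FN)):
  2: TP=33, FP=2+1+2+2=7, FN=0+1+0+2=3 → 66/76 = 0.86842
  3: TP=10, FP=0+2+4+3=9, FN=2+9+4+2=17 → 20/46 = 0.43478
  4: TP=32, FP=1+9+4+1=15, FN=1+2+1+0=4 → 64/83 = 0.77108
  5: TP=20, FP=0+4+1+0=5, FN=2+4+4+1=11 → 40/56 = 0.71429
  6: TP=54, FP=2+2+0+1=5, FN=2+3+1+0=6 → 108/119 = 0.90756
Weighted-F1 score = Σ (supportᵢ/N)·F1 scoreᵢ with N=190: (36/190)·0.86842 + (27/190)·0.43478 + (36/190)·0.77108 + (31/190)·0.71429 + (60/190)·0.90756 = 0.7756

0.7756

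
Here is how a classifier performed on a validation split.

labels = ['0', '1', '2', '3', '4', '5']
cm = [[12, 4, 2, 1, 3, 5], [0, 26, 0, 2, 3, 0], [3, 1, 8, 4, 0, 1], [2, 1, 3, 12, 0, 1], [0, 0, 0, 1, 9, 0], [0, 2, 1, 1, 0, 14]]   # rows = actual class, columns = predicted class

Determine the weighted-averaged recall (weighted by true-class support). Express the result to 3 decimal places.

0.664

Per-class recall (TP/(TP+FN)):
  0: TP=12, FN=4+2+1+3+5=15 → 12/27 = 0.4444
  1: TP=26, FN=0+0+2+3+0=5 → 26/31 = 0.8387
  2: TP=8, FN=3+1+4+0+1=9 → 8/17 = 0.4706
  3: TP=12, FN=2+1+3+0+1=7 → 12/19 = 0.6316
  4: TP=9, FN=0+0+0+1+0=1 → 9/10 = 0.9000
  5: TP=14, FN=0+2+1+1+0=4 → 14/18 = 0.7778
Weighted-recall = Σ (supportᵢ/N)·recallᵢ with N=122: (27/122)·0.4444 + (31/122)·0.8387 + (17/122)·0.4706 + (19/122)·0.6316 + (10/122)·0.9000 + (18/122)·0.7778 = 0.664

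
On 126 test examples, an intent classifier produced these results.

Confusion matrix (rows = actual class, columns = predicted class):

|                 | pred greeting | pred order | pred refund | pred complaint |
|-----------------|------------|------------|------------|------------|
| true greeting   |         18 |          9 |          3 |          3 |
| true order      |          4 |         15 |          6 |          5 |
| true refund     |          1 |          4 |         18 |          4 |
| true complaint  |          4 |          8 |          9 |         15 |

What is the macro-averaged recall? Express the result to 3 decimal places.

Per-class recall (TP/(TP+FN)):
  greeting: TP=18, FN=9+3+3=15 → 18/33 = 0.5455
  order: TP=15, FN=4+6+5=15 → 15/30 = 0.5000
  refund: TP=18, FN=1+4+4=9 → 18/27 = 0.6667
  complaint: TP=15, FN=4+8+9=21 → 15/36 = 0.4167
Macro-recall = mean = (0.5455 + 0.5000 + 0.6667 + 0.4167) / 4 = 0.532

0.532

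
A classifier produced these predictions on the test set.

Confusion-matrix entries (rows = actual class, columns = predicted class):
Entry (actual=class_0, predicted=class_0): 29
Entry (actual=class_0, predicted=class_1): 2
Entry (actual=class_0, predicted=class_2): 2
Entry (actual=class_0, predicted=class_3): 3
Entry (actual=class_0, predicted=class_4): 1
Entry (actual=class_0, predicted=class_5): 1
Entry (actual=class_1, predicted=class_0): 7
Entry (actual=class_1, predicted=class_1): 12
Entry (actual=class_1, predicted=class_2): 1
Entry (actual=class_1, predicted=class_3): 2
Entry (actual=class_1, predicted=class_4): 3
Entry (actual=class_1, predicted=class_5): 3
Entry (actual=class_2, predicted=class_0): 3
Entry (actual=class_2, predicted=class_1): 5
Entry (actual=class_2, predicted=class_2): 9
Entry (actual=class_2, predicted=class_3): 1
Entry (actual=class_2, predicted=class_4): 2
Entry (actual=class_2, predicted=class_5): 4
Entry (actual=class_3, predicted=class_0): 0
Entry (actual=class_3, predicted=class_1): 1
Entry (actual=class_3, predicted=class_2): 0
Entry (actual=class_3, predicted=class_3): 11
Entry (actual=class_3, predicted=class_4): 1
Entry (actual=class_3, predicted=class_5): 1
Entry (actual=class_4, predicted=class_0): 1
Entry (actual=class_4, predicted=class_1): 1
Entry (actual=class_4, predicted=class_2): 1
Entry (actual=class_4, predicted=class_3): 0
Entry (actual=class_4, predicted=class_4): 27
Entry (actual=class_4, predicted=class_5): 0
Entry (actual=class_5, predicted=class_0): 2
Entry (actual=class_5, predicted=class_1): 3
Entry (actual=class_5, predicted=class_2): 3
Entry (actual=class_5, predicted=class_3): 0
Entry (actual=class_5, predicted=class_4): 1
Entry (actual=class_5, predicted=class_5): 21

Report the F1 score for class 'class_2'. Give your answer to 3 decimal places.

F1 score = 2·TP/(2·TP+FP+FN).
class_2: TP=9, FP=2+1+0+1+3=7, FN=3+5+1+2+4=15 → 18/40 = 0.4500

0.450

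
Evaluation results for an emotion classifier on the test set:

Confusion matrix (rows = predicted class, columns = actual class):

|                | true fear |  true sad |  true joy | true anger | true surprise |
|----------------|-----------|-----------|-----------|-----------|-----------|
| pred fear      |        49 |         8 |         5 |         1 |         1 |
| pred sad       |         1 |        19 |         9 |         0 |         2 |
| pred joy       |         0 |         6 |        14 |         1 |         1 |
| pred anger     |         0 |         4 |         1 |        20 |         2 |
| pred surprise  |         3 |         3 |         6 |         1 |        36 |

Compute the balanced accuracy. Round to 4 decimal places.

0.7052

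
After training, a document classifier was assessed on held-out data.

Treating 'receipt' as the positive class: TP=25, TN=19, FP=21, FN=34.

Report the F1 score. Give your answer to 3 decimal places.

Precision = TP/(TP+FP) = 25/46 = 0.5435
Recall = TP/(TP+FN) = 25/59 = 0.4237
F1 = 2·TP/(2·TP+FP+FN) = 50/105 = 0.476

0.476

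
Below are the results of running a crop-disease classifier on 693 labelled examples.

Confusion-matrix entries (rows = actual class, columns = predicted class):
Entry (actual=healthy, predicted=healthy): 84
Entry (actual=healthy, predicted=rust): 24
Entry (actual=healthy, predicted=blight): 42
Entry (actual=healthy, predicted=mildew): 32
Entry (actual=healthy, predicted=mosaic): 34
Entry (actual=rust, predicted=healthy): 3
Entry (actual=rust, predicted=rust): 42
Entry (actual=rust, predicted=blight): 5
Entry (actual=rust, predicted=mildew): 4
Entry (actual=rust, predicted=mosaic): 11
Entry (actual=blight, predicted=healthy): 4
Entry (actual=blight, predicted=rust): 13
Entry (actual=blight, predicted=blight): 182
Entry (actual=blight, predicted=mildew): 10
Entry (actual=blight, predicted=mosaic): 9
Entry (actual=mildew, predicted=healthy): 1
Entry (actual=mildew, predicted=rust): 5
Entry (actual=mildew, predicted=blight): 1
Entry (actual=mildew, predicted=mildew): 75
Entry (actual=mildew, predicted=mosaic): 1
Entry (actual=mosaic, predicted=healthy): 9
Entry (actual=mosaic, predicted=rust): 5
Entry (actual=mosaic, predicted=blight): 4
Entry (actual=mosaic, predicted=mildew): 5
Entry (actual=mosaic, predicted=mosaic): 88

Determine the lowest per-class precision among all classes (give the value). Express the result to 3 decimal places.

0.472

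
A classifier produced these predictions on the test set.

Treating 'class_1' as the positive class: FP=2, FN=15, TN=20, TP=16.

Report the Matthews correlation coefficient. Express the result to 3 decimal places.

MCC = (TP·TN − FP·FN) / √((TP+FP)(TP+FN)(TN+FP)(TN+FN))
Numerator = 16·20 − 2·15 = 290
Denominator = √(18·31·22·35) = √429660 = 655.4846
MCC = 290 / 655.4846 = 0.442

0.442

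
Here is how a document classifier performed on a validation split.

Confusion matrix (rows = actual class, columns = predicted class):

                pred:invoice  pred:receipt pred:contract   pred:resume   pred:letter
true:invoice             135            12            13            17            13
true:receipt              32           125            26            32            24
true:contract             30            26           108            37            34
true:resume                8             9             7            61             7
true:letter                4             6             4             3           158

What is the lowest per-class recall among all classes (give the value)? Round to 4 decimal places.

Per-class recall (TP/(TP+FN)):
  invoice: TP=135, FN=12+13+17+13=55 → 135/190 = 0.71053
  receipt: TP=125, FN=32+26+32+24=114 → 125/239 = 0.52301
  contract: TP=108, FN=30+26+37+34=127 → 108/235 = 0.45957
  resume: TP=61, FN=8+9+7+7=31 → 61/92 = 0.66304
  letter: TP=158, FN=4+6+4+3=17 → 158/175 = 0.90286
Lowest is class 'contract' with recall = 0.4596.

0.4596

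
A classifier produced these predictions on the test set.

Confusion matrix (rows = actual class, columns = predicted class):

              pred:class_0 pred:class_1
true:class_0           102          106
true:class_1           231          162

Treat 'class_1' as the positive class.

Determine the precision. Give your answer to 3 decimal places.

Precision = TP/(TP+FP) = 162/(162+106) = 162/268 = 0.604

0.604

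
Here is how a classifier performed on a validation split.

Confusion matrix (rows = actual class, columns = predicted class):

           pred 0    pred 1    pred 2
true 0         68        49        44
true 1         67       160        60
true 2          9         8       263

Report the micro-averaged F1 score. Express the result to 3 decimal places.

Micro-averaging pools counts across classes: ΣTP=491, ΣFP=237, ΣFN=237.
Micro-F1 score = 2·TP/(2·TP+FP+FN) on pooled counts = 0.674 (equals overall accuracy in single-label multiclass).

0.674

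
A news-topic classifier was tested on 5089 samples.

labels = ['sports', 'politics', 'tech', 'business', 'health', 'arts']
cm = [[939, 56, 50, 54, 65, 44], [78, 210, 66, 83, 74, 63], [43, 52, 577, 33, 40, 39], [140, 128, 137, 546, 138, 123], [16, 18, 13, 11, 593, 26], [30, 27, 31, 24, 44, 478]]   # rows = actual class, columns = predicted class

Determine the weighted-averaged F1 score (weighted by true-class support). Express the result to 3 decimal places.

Per-class F1 score (2·TP/(2·TP+FP+FN)):
  sports: TP=939, FP=78+43+140+16+30=307, FN=56+50+54+65+44=269 → 1878/2454 = 0.7653
  politics: TP=210, FP=56+52+128+18+27=281, FN=78+66+83+74+63=364 → 420/1065 = 0.3944
  tech: TP=577, FP=50+66+137+13+31=297, FN=43+52+33+40+39=207 → 1154/1658 = 0.6960
  business: TP=546, FP=54+83+33+11+24=205, FN=140+128+137+138+123=666 → 1092/1963 = 0.5563
  health: TP=593, FP=65+74+40+138+44=361, FN=16+18+13+11+26=84 → 1186/1631 = 0.7272
  arts: TP=478, FP=44+63+39+123+26=295, FN=30+27+31+24+44=156 → 956/1407 = 0.6795
Weighted-F1 score = Σ (supportᵢ/N)·F1 scoreᵢ with N=5089: (1208/5089)·0.7653 + (574/5089)·0.3944 + (784/5089)·0.6960 + (1212/5089)·0.5563 + (677/5089)·0.7272 + (634/5089)·0.6795 = 0.647

0.647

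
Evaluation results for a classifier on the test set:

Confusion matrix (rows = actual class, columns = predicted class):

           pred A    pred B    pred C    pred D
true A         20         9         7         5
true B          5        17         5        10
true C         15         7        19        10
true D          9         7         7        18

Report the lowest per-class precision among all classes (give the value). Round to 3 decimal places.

Per-class precision (TP/(TP+FP)):
  A: TP=20, FP=5+15+9=29 → 20/49 = 0.4082
  B: TP=17, FP=9+7+7=23 → 17/40 = 0.4250
  C: TP=19, FP=7+5+7=19 → 19/38 = 0.5000
  D: TP=18, FP=5+10+10=25 → 18/43 = 0.4186
Lowest is class 'A' with precision = 0.408.

0.408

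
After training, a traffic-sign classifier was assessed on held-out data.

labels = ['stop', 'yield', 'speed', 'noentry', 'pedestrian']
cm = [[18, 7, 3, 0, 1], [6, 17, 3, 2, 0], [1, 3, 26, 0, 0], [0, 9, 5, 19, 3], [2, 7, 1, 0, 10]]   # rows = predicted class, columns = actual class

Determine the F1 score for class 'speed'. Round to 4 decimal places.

Take TP from the diagonal, FP from the rest of the 'speed' prediction marginal, FN from the rest of the 'speed' actual marginal.
F1 score = 2·TP/(2·TP+FP+FN).
speed: TP=26, FP=1+3+0+0=4, FN=3+3+5+1=12 → 52/68 = 0.76471

0.7647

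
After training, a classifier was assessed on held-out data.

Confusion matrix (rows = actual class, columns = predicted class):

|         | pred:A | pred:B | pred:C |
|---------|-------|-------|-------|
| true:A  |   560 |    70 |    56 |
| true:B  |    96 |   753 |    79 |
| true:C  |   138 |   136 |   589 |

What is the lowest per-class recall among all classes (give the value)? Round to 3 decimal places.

0.683

Per-class recall (TP/(TP+FN)):
  A: TP=560, FN=70+56=126 → 560/686 = 0.8163
  B: TP=753, FN=96+79=175 → 753/928 = 0.8114
  C: TP=589, FN=138+136=274 → 589/863 = 0.6825
Lowest is class 'C' with recall = 0.683.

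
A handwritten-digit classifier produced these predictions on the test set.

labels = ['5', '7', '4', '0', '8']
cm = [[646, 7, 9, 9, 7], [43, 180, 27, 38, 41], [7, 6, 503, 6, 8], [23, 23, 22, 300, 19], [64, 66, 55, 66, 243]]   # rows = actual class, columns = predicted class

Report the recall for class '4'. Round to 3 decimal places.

0.949

recall = TP/(TP+FN).
4: TP=503, FN=7+6+6+8=27 → 503/530 = 0.9491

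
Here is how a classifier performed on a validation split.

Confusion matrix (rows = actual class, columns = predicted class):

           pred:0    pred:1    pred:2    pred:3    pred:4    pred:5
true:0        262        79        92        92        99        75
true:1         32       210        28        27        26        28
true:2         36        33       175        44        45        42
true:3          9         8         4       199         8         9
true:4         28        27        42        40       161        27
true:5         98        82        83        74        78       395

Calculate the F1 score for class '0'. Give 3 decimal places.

0.450

F1 score = 2·TP/(2·TP+FP+FN).
0: TP=262, FP=32+36+9+28+98=203, FN=79+92+92+99+75=437 → 524/1164 = 0.4502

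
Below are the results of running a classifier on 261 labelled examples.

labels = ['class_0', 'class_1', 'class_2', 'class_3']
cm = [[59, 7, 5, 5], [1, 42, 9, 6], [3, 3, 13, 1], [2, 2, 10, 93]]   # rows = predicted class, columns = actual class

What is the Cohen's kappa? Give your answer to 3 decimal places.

0.707

Observed agreement pₒ = trace/N = 207/261 = 0.7931
Expected agreement pₑ = Σ (rowᵢ·colᵢ)/N² = (65·76 + 54·58 + 37·20 + 105·107)/261² = 0.2943
κ = (pₒ − pₑ)/(1 − pₑ) = (0.7931 − 0.2943)/(1 − 0.2943) = 0.707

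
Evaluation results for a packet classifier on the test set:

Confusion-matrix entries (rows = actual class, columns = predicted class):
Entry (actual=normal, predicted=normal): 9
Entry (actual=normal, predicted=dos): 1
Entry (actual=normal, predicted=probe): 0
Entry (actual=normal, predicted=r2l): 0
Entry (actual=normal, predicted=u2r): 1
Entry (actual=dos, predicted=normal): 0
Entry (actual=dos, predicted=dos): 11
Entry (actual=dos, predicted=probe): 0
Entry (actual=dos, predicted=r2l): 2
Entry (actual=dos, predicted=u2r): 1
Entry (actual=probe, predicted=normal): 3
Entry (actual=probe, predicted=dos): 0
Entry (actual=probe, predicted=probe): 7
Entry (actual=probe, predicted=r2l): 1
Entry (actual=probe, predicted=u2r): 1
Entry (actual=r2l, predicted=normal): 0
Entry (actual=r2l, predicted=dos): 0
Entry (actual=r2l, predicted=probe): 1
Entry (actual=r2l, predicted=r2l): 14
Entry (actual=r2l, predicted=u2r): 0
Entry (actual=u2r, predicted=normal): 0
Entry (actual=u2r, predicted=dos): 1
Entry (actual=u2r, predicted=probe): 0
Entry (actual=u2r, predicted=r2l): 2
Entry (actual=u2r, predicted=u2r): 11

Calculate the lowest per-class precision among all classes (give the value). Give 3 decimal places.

0.737

Per-class precision (TP/(TP+FP)):
  normal: TP=9, FP=0+3+0+0=3 → 9/12 = 0.7500
  dos: TP=11, FP=1+0+0+1=2 → 11/13 = 0.8462
  probe: TP=7, FP=0+0+1+0=1 → 7/8 = 0.8750
  r2l: TP=14, FP=0+2+1+2=5 → 14/19 = 0.7368
  u2r: TP=11, FP=1+1+1+0=3 → 11/14 = 0.7857
Lowest is class 'r2l' with precision = 0.737.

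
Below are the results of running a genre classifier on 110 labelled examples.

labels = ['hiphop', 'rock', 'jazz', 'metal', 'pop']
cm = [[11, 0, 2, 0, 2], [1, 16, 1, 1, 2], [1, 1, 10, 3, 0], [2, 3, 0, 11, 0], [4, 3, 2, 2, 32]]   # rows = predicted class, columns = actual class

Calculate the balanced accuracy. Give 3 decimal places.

0.695

Balanced accuracy = mean of per-class recall.
  hiphop: recall = 11/19 = 0.5789
  rock: recall = 16/23 = 0.6957
  jazz: recall = 10/15 = 0.6667
  metal: recall = 11/17 = 0.6471
  pop: recall = 32/36 = 0.8889
Mean = (0.5789 + 0.6957 + 0.6667 + 0.6471 + 0.8889) / 5 = 0.695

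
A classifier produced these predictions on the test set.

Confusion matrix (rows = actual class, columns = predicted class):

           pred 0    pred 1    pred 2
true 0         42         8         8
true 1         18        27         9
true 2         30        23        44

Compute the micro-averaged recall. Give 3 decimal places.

0.541

Micro-averaging pools counts across classes: ΣTP=113, ΣFP=96, ΣFN=96.
Micro-recall = TP/(TP+FN) on pooled counts = 0.541 (equals overall accuracy in single-label multiclass).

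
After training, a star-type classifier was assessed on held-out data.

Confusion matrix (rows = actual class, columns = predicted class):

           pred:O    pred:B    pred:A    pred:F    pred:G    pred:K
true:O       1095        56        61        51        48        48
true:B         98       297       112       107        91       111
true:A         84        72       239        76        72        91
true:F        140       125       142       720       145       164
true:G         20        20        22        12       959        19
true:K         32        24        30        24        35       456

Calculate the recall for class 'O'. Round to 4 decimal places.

Take TP from the diagonal, FP from the rest of the 'O' prediction marginal, FN from the rest of the 'O' actual marginal.
recall = TP/(TP+FN).
O: TP=1095, FN=56+61+51+48+48=264 → 1095/1359 = 0.80574

0.8057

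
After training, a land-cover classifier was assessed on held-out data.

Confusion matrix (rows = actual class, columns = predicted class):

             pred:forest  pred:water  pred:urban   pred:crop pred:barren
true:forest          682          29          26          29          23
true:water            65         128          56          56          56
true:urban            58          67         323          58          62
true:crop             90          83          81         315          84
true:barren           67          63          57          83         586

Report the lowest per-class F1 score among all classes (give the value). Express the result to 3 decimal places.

Per-class F1 score (2·TP/(2·TP+FP+FN)):
  forest: TP=682, FP=65+58+90+67=280, FN=29+26+29+23=107 → 1364/1751 = 0.7790
  water: TP=128, FP=29+67+83+63=242, FN=65+56+56+56=233 → 256/731 = 0.3502
  urban: TP=323, FP=26+56+81+57=220, FN=58+67+58+62=245 → 646/1111 = 0.5815
  crop: TP=315, FP=29+56+58+83=226, FN=90+83+81+84=338 → 630/1194 = 0.5276
  barren: TP=586, FP=23+56+62+84=225, FN=67+63+57+83=270 → 1172/1667 = 0.7031
Lowest is class 'water' with F1 score = 0.350.

0.350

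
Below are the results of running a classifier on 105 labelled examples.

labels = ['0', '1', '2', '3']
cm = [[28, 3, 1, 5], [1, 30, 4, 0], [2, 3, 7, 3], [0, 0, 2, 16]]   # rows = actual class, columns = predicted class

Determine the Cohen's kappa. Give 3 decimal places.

0.684

Observed agreement pₒ = trace/N = 81/105 = 0.7714
Expected agreement pₑ = Σ (rowᵢ·colᵢ)/N² = (37·31 + 35·36 + 15·14 + 18·24)/105² = 0.2766
κ = (pₒ − pₑ)/(1 − pₑ) = (0.7714 − 0.2766)/(1 − 0.2766) = 0.684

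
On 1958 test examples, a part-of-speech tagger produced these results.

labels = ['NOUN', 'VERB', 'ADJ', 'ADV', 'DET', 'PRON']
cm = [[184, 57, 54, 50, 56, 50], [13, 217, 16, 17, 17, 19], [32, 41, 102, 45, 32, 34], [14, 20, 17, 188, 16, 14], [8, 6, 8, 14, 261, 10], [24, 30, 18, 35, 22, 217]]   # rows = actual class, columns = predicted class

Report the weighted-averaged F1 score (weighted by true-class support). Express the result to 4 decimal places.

0.5850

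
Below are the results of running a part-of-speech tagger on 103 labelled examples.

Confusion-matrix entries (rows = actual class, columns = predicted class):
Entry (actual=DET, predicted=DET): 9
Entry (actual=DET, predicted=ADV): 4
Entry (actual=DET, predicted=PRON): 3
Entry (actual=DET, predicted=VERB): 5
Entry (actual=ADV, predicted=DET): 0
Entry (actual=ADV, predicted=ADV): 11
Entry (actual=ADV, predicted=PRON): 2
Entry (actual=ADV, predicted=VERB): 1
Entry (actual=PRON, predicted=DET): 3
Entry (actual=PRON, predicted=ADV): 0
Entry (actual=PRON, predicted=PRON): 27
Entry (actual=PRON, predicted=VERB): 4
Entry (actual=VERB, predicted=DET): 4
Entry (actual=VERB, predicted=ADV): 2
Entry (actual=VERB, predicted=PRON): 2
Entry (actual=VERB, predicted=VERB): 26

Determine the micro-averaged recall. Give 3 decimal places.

0.709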